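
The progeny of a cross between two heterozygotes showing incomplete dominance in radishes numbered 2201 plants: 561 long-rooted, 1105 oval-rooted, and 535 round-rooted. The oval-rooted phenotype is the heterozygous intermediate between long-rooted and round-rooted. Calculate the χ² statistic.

0.651

With incomplete dominance, a heterozygote × heterozygote cross gives a 1:2:1 phenotypic ratio.
Under the 1:2:1 hypothesis (Σ ratio = 4, N = 2201):
  long-rooted: 2201 × 1/4 = 550.25
  oval-rooted: 2201 × 2/4 = 1100.5
  round-rooted: 2201 × 1/4 = 550.25
χ² = Σ (O − E)² / E
  long-rooted: (561 − 550.25)² / 550.25 = 0.2100
  oval-rooted: (1105 − 1100.5)² / 1100.5 = 0.0184
  round-rooted: (535 − 550.25)² / 550.25 = 0.4226
χ² = 0.2100 + 0.0184 + 0.4226 = 0.651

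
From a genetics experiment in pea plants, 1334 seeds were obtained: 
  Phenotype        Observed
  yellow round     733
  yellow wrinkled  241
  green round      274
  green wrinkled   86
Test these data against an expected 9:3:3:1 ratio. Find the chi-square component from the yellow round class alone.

The 9:3:3:1 ratio has 16 parts, so with N = 1334 the expected counts are:
  yellow round: 1334 × 9/16 = 750.375
  yellow wrinkled: 1334 × 3/16 = 250.125
  green round: 1334 × 3/16 = 250.125
  green wrinkled: 1334 × 1/16 = 83.375
Contribution of yellow round: (733 − 750.375)² / 750.375 = 0.4023

0.402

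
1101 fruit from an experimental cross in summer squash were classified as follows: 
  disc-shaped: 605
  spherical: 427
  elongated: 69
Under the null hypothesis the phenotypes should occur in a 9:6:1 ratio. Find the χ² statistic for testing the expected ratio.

0.815

Expected counts for N = 1101 under a 9:6:1 ratio (total parts = 16):
  disc-shaped: 1101 × 9/16 = 619.3125
  spherical: 1101 × 6/16 = 412.875
  elongated: 1101 × 1/16 = 68.8125
χ² = Σ (O − E)² / E
  disc-shaped: (605 − 619.3125)² / 619.3125 = 0.3308
  spherical: (427 − 412.875)² / 412.875 = 0.4832
  elongated: (69 − 68.8125)² / 68.8125 = 0.0005
χ² = 0.3308 + 0.4832 + 0.0005 = 0.8145 ≈ 0.815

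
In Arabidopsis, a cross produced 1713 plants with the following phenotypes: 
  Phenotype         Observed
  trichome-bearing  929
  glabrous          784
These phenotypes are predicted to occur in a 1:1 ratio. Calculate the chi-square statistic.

Expected counts for N = 1713 under a 1:1 ratio (total parts = 2):
  trichome-bearing: 1713 × 1/2 = 856.5
  glabrous: 1713 × 1/2 = 856.5
χ² = Σ (O − E)² / E
  trichome-bearing: (929 − 856.5)² / 856.5 = 6.1369
  glabrous: (784 − 856.5)² / 856.5 = 6.1369
χ² = 6.1369 + 6.1369 = 12.2738 ≈ 12.274

12.274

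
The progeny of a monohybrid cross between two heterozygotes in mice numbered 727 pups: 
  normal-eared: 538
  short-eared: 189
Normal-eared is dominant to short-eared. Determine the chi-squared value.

0.386

For a monohybrid cross between heterozygotes with complete dominance, the expected phenotypic ratio is 3:1.
Under the 3:1 hypothesis (Σ ratio = 4, N = 727):
  normal-eared: 727 × 3/4 = 545.25
  short-eared: 727 × 1/4 = 181.75
χ² = Σ (O − E)² / E
  normal-eared: (538 − 545.25)² / 545.25 = 0.0964
  short-eared: (189 − 181.75)² / 181.75 = 0.2892
χ² = 0.0964 + 0.2892 = 0.3856 ≈ 0.386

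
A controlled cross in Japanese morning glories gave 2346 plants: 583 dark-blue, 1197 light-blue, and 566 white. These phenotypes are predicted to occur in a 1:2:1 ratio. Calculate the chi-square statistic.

1.228

Total ratio parts = 4. Expected numbers out of 2346:
  dark-blue: 2346 × 1/4 = 586.5
  light-blue: 2346 × 2/4 = 1173
  white: 2346 × 1/4 = 586.5
χ² = Σ (O − E)² / E
  dark-blue: (583 − 586.5)² / 586.5 = 0.0209
  light-blue: (1197 − 1173)² / 1173 = 0.4910
  white: (566 − 586.5)² / 586.5 = 0.7165
χ² = 0.0209 + 0.4910 + 0.7165 = 1.2284 ≈ 1.228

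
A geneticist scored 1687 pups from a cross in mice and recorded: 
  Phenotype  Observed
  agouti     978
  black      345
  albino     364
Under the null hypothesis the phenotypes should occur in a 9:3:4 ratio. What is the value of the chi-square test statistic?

11.400

Expected counts for N = 1687 under a 9:3:4 ratio (total parts = 16):
  agouti: 1687 × 9/16 = 948.9375
  black: 1687 × 3/16 = 316.3125
  albino: 1687 × 4/16 = 421.75
χ² = Σ (O − E)² / E
  agouti: (978 − 948.9375)² / 948.9375 = 0.8901
  black: (345 − 316.3125)² / 316.3125 = 2.6018
  albino: (364 − 421.75)² / 421.75 = 7.9077
χ² = 0.8901 + 2.6018 + 7.9077 = 11.3996 ≈ 11.400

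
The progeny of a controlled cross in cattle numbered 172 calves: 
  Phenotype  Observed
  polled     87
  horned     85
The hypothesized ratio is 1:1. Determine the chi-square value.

Total ratio parts = 2. Expected numbers out of 172:
  polled: 172 × 1/2 = 86
  horned: 172 × 1/2 = 86
χ² = Σ (O − E)² / E
  polled: (87 − 86)² / 86 = 0.0116
  horned: (85 − 86)² / 86 = 0.0116
χ² = 0.0116 + 0.0116 = 0.0232 ≈ 0.023

0.023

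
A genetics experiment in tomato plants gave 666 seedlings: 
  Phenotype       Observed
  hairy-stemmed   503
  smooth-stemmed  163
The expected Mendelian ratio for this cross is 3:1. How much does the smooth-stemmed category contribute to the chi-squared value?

Expected counts for N = 666 under a 3:1 ratio (total parts = 4):
  hairy-stemmed: 666 × 3/4 = 499.5
  smooth-stemmed: 666 × 1/4 = 166.5
Contribution of smooth-stemmed: (163 − 166.5)² / 166.5 = 0.0736

0.074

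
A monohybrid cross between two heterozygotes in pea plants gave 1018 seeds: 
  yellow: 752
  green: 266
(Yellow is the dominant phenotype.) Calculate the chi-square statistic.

0.693

For a monohybrid cross between heterozygotes with complete dominance, the expected phenotypic ratio is 3:1.
Expected counts for N = 1018 under a 3:1 ratio (total parts = 4):
  yellow: 1018 × 3/4 = 763.5
  green: 1018 × 1/4 = 254.5
χ² = Σ (O − E)² / E
  yellow: (752 − 763.5)² / 763.5 = 0.1732
  green: (266 − 254.5)² / 254.5 = 0.5196
χ² = 0.1732 + 0.5196 = 0.6928 ≈ 0.693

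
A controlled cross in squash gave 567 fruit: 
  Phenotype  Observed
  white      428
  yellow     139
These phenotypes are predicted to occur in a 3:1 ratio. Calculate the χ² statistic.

0.071

Total ratio parts = 4. Expected numbers out of 567:
  white: 567 × 3/4 = 425.25
  yellow: 567 × 1/4 = 141.75
χ² = Σ (O − E)² / E
  white: (428 − 425.25)² / 425.25 = 0.0178
  yellow: (139 − 141.75)² / 141.75 = 0.0534
χ² = 0.0178 + 0.0534 = 0.0712 ≈ 0.071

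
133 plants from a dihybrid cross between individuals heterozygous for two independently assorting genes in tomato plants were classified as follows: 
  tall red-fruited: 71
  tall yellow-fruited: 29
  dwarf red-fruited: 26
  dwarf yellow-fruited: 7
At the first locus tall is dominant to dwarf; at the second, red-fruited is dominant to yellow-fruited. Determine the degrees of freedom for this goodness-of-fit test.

3

A dihybrid F₂ with independent assortment and complete dominance at both loci gives a 9:3:3:1 phenotypic ratio.
A goodness-of-fit test with 4 phenotype classes has df = 4 − 1 = 3.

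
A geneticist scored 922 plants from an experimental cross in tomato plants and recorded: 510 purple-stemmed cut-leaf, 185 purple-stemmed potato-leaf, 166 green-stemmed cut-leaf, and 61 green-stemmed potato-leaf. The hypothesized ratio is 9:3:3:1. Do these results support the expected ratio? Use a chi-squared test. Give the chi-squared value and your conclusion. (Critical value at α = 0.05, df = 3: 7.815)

Expected counts for N = 922 under a 9:3:3:1 ratio (total parts = 16):
  purple-stemmed cut-leaf: 922 × 9/16 = 518.625
  purple-stemmed potato-leaf: 922 × 3/16 = 172.875
  green-stemmed cut-leaf: 922 × 3/16 = 172.875
  green-stemmed potato-leaf: 922 × 1/16 = 57.625
χ² = Σ (O − E)² / E
  purple-stemmed cut-leaf: (510 − 518.625)² / 518.625 = 0.1434
  purple-stemmed potato-leaf: (185 − 172.875)² / 172.875 = 0.8504
  green-stemmed cut-leaf: (166 − 172.875)² / 172.875 = 0.2734
  green-stemmed potato-leaf: (61 − 57.625)² / 57.625 = 0.1977
χ² = 0.1434 + 0.8504 + 0.2734 + 0.1977 = 1.4649 ≈ 1.465
Degrees of freedom = 4 − 1 = 3; critical value at α = 0.05 is 7.815.
Since 1.465 < 7.815, we fail to reject the null hypothesis — the data are consistent with the 9:3:3:1 ratio.

1.465; consistent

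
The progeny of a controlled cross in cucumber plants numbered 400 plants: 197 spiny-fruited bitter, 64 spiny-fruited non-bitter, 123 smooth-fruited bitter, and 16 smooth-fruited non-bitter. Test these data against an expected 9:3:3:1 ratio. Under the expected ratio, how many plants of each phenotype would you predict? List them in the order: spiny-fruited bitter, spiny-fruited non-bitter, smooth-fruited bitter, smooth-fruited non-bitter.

225, 75, 75, 25

Under the 9:3:3:1 hypothesis (Σ ratio = 16, N = 400):
  spiny-fruited bitter: 400 × 9/16 = 225
  spiny-fruited non-bitter: 400 × 3/16 = 75
  smooth-fruited bitter: 400 × 3/16 = 75
  smooth-fruited non-bitter: 400 × 1/16 = 25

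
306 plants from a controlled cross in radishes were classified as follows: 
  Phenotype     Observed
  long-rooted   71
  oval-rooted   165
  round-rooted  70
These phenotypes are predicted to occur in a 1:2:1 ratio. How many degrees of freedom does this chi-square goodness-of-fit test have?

A goodness-of-fit test with 3 phenotype classes has df = 3 − 1 = 2.

2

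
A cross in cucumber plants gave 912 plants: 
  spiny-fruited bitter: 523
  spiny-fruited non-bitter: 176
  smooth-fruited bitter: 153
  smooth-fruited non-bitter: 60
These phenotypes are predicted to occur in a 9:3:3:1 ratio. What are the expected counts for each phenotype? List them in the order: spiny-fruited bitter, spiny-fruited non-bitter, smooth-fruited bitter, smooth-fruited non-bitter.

Total ratio parts = 16. Expected numbers out of 912:
  spiny-fruited bitter: 912 × 9/16 = 513
  spiny-fruited non-bitter: 912 × 3/16 = 171
  smooth-fruited bitter: 912 × 3/16 = 171
  smooth-fruited non-bitter: 912 × 1/16 = 57

513, 171, 171, 57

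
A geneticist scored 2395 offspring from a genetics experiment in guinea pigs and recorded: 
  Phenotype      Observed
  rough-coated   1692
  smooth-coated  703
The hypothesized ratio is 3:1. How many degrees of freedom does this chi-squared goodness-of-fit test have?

1

A goodness-of-fit test with 2 phenotype classes has df = 2 − 1 = 1.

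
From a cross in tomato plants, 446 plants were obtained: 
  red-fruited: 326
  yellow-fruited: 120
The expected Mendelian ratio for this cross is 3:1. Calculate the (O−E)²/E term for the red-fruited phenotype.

0.216

Total ratio parts = 4. Expected numbers out of 446:
  red-fruited: 446 × 3/4 = 334.5
  yellow-fruited: 446 × 1/4 = 111.5
Contribution of red-fruited: (326 − 334.5)² / 334.5 = 0.2160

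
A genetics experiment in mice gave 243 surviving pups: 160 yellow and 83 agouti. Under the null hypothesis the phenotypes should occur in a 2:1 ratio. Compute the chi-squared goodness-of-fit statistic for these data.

0.074

Total ratio parts = 3. Expected numbers out of 243:
  yellow: 243 × 2/3 = 162
  agouti: 243 × 1/3 = 81
χ² = Σ (O − E)² / E
  yellow: (160 − 162)² / 162 = 0.0247
  agouti: (83 − 81)² / 81 = 0.0494
χ² = 0.0247 + 0.0494 = 0.0741 ≈ 0.074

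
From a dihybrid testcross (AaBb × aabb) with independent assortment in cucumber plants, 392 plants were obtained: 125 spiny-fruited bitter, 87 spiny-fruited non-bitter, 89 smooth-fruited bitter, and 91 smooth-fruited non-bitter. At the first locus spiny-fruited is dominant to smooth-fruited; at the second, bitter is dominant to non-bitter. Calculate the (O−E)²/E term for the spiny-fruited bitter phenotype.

7.439

A dihybrid testcross with independent assortment gives a 1:1:1:1 ratio.
The 1:1:1:1 ratio has 4 parts, so with N = 392 the expected counts are:
  spiny-fruited bitter: 392 × 1/4 = 98
  spiny-fruited non-bitter: 392 × 1/4 = 98
  smooth-fruited bitter: 392 × 1/4 = 98
  smooth-fruited non-bitter: 392 × 1/4 = 98
Contribution of spiny-fruited bitter: (125 − 98)² / 98 = 7.4388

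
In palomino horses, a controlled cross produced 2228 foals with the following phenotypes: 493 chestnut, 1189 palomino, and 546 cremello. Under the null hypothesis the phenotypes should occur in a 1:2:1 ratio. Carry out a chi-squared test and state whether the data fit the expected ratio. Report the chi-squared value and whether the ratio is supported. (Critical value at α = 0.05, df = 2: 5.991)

The 1:2:1 ratio has 4 parts, so with N = 2228 the expected counts are:
  chestnut: 2228 × 1/4 = 557
  palomino: 2228 × 2/4 = 1114
  cremello: 2228 × 1/4 = 557
χ² = Σ (O − E)² / E
  chestnut: (493 − 557)² / 557 = 7.3537
  palomino: (1189 − 1114)² / 1114 = 5.0494
  cremello: (546 − 557)² / 557 = 0.2172
χ² = 7.3537 + 5.0494 + 0.2172 = 12.6203 ≈ 12.620
Degrees of freedom = 3 − 1 = 2; critical value at α = 0.05 is 5.991.
Since 12.620 > 5.991, we reject the null hypothesis — the data do not fit the 1:2:1 ratio.

12.620; not consistent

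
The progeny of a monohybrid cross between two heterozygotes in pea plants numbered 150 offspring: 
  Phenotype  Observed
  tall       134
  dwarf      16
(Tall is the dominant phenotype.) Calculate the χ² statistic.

For a monohybrid cross between heterozygotes with complete dominance, the expected phenotypic ratio is 3:1.
Under the 3:1 hypothesis (Σ ratio = 4, N = 150):
  tall: 150 × 3/4 = 112.5
  dwarf: 150 × 1/4 = 37.5
χ² = Σ (O − E)² / E
  tall: (134 − 112.5)² / 112.5 = 4.1089
  dwarf: (16 − 37.5)² / 37.5 = 12.3267
χ² = 4.1089 + 12.3267 = 16.4356 ≈ 16.436

16.436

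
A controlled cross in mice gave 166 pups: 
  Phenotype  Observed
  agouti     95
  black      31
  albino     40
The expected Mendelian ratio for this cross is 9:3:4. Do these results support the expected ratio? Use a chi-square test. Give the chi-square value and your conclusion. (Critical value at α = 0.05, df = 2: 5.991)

Under the 9:3:4 hypothesis (Σ ratio = 16, N = 166):
  agouti: 166 × 9/16 = 93.375
  black: 166 × 3/16 = 31.125
  albino: 166 × 4/16 = 41.5
χ² = Σ (O − E)² / E
  agouti: (95 − 93.375)² / 93.375 = 0.0283
  black: (31 − 31.125)² / 31.125 = 0.0005
  albino: (40 − 41.5)² / 41.5 = 0.0542
χ² = 0.0283 + 0.0005 + 0.0542 = 0.083
Degrees of freedom = 3 − 1 = 2; critical value at α = 0.05 is 5.991.
Since 0.083 < 5.991, we fail to reject the null hypothesis — the data are consistent with the 9:3:4 ratio.

0.083; consistent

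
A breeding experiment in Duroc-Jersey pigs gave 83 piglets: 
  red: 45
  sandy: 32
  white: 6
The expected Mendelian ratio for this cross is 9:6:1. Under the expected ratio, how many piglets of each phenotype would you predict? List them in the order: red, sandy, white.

Under the 9:6:1 hypothesis (Σ ratio = 16, N = 83):
  red: 83 × 9/16 = 46.6875
  sandy: 83 × 6/16 = 31.125
  white: 83 × 1/16 = 5.1875

46.6875, 31.125, 5.1875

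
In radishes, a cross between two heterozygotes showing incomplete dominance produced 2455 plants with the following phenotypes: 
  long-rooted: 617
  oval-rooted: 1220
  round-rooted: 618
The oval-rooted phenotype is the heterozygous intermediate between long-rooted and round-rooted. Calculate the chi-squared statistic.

0.092

With incomplete dominance, a heterozygote × heterozygote cross gives a 1:2:1 phenotypic ratio.
The 1:2:1 ratio has 4 parts, so with N = 2455 the expected counts are:
  long-rooted: 2455 × 1/4 = 613.75
  oval-rooted: 2455 × 2/4 = 1227.5
  round-rooted: 2455 × 1/4 = 613.75
χ² = Σ (O − E)² / E
  long-rooted: (617 − 613.75)² / 613.75 = 0.0172
  oval-rooted: (1220 − 1227.5)² / 1227.5 = 0.0458
  round-rooted: (618 − 613.75)² / 613.75 = 0.0294
χ² = 0.0172 + 0.0458 + 0.0294 = 0.0924 ≈ 0.092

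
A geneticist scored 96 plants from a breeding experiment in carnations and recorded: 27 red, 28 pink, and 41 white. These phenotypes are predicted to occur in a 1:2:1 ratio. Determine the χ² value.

20.750

Under the 1:2:1 hypothesis (Σ ratio = 4, N = 96):
  red: 96 × 1/4 = 24
  pink: 96 × 2/4 = 48
  white: 96 × 1/4 = 24
χ² = Σ (O − E)² / E
  red: (27 − 24)² / 24 = 0.3750
  pink: (28 − 48)² / 48 = 8.3333
  white: (41 − 24)² / 24 = 12.0417
χ² = 0.3750 + 8.3333 + 12.0417 = 20.750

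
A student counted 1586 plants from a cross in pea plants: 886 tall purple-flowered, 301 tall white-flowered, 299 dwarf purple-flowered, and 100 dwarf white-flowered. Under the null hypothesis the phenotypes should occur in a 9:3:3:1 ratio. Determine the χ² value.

0.103

Expected counts for N = 1586 under a 9:3:3:1 ratio (total parts = 16):
  tall purple-flowered: 1586 × 9/16 = 892.125
  tall white-flowered: 1586 × 3/16 = 297.375
  dwarf purple-flowered: 1586 × 3/16 = 297.375
  dwarf white-flowered: 1586 × 1/16 = 99.125
χ² = Σ (O − E)² / E
  tall purple-flowered: (886 − 892.125)² / 892.125 = 0.0421
  tall white-flowered: (301 − 297.375)² / 297.375 = 0.0442
  dwarf purple-flowered: (299 − 297.375)² / 297.375 = 0.0089
  dwarf white-flowered: (100 − 99.125)² / 99.125 = 0.0077
χ² = 0.0421 + 0.0442 + 0.0089 + 0.0077 = 0.1029 ≈ 0.103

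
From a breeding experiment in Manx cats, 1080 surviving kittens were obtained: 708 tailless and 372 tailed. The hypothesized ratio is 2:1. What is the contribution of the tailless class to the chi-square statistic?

0.200

Under the 2:1 hypothesis (Σ ratio = 3, N = 1080):
  tailless: 1080 × 2/3 = 720
  tailed: 1080 × 1/3 = 360
Contribution of tailless: (708 − 720)² / 720 = 0.2000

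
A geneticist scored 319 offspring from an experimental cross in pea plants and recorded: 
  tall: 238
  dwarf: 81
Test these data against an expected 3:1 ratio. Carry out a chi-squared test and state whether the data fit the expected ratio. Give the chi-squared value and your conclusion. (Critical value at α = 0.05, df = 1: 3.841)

Total ratio parts = 4. Expected numbers out of 319:
  tall: 319 × 3/4 = 239.25
  dwarf: 319 × 1/4 = 79.75
χ² = Σ (O − E)² / E
  tall: (238 − 239.25)² / 239.25 = 0.0065
  dwarf: (81 − 79.75)² / 79.75 = 0.0196
χ² = 0.0065 + 0.0196 = 0.0261 ≈ 0.026
Degrees of freedom = 2 − 1 = 1; critical value at α = 0.05 is 3.841.
Since 0.026 < 3.841, we fail to reject the null hypothesis — the data are consistent with the 3:1 ratio.

0.026; consistent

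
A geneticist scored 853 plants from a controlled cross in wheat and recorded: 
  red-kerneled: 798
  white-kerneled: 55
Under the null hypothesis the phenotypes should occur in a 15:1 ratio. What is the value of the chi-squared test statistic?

0.057

The 15:1 ratio has 16 parts, so with N = 853 the expected counts are:
  red-kerneled: 853 × 15/16 = 799.6875
  white-kerneled: 853 × 1/16 = 53.3125
χ² = Σ (O − E)² / E
  red-kerneled: (798 − 799.6875)² / 799.6875 = 0.0036
  white-kerneled: (55 − 53.3125)² / 53.3125 = 0.0534
χ² = 0.0036 + 0.0534 = 0.057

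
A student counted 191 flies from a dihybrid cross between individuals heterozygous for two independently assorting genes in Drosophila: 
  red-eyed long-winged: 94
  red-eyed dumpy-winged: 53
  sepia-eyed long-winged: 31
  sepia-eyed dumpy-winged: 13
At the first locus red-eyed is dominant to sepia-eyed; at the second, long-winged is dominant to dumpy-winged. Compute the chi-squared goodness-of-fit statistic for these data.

10.671

A dihybrid F₂ with independent assortment and complete dominance at both loci gives a 9:3:3:1 phenotypic ratio.
Under the 9:3:3:1 hypothesis (Σ ratio = 16, N = 191):
  red-eyed long-winged: 191 × 9/16 = 107.4375
  red-eyed dumpy-winged: 191 × 3/16 = 35.8125
  sepia-eyed long-winged: 191 × 3/16 = 35.8125
  sepia-eyed dumpy-winged: 191 × 1/16 = 11.9375
χ² = Σ (O − E)² / E
  red-eyed long-winged: (94 − 107.4375)² / 107.4375 = 1.6807
  red-eyed dumpy-winged: (53 − 35.8125)² / 35.8125 = 8.2488
  sepia-eyed long-winged: (31 − 35.8125)² / 35.8125 = 0.6467
  sepia-eyed dumpy-winged: (13 − 11.9375)² / 11.9375 = 0.0946
χ² = 1.6807 + 8.2488 + 0.6467 + 0.0946 = 10.6708 ≈ 10.671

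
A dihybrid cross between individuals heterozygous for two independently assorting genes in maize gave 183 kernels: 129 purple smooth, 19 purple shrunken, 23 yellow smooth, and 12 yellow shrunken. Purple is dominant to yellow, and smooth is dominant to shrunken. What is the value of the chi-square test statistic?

A dihybrid F₂ with independent assortment and complete dominance at both loci gives a 9:3:3:1 phenotypic ratio.
Expected counts for N = 183 under a 9:3:3:1 ratio (total parts = 16):
  purple smooth: 183 × 9/16 = 102.9375
  purple shrunken: 183 × 3/16 = 34.3125
  yellow smooth: 183 × 3/16 = 34.3125
  yellow shrunken: 183 × 1/16 = 11.4375
χ² = Σ (O − E)² / E
  purple smooth: (129 − 102.9375)² / 102.9375 = 6.5987
  purple shrunken: (19 − 34.3125)² / 34.3125 = 6.8334
  yellow smooth: (23 − 34.3125)² / 34.3125 = 3.7296
  yellow shrunken: (12 − 11.4375)² / 11.4375 = 0.0277
χ² = 6.5987 + 6.8334 + 3.7296 + 0.0277 = 17.1894 ≈ 17.189

17.189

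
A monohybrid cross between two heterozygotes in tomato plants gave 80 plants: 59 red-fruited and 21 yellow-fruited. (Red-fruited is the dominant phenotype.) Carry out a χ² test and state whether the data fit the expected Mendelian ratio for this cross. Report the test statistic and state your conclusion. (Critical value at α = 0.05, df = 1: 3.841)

For a monohybrid cross between heterozygotes with complete dominance, the expected phenotypic ratio is 3:1.
Under the 3:1 hypothesis (Σ ratio = 4, N = 80):
  red-fruited: 80 × 3/4 = 60
  yellow-fruited: 80 × 1/4 = 20
χ² = Σ (O − E)² / E
  red-fruited: (59 − 60)² / 60 = 0.0167
  yellow-fruited: (21 − 20)² / 20 = 0.0500
χ² = 0.0167 + 0.0500 = 0.0667 ≈ 0.067
Degrees of freedom = 2 − 1 = 1; critical value at α = 0.05 is 3.841.
Since 0.067 < 3.841, we fail to reject the null hypothesis — the data are consistent with the 3:1 ratio.

0.067; consistent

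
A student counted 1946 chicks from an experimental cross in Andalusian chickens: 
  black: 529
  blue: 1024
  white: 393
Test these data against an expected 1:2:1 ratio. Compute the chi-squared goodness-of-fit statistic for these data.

24.356

The 1:2:1 ratio has 4 parts, so with N = 1946 the expected counts are:
  black: 1946 × 1/4 = 486.5
  blue: 1946 × 2/4 = 973
  white: 1946 × 1/4 = 486.5
χ² = Σ (O − E)² / E
  black: (529 − 486.5)² / 486.5 = 3.7127
  blue: (1024 − 973)² / 973 = 2.6732
  white: (393 − 486.5)² / 486.5 = 17.9697
χ² = 3.7127 + 2.6732 + 17.9697 = 24.3556 ≈ 24.356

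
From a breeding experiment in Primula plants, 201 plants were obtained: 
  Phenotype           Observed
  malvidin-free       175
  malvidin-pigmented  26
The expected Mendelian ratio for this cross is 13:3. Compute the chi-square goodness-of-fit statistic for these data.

Under the 13:3 hypothesis (Σ ratio = 16, N = 201):
  malvidin-free: 201 × 13/16 = 163.3125
  malvidin-pigmented: 201 × 3/16 = 37.6875
χ² = Σ (O − E)² / E
  malvidin-free: (175 − 163.3125)² / 163.3125 = 0.8364
  malvidin-pigmented: (26 − 37.6875)² / 37.6875 = 3.6245
χ² = 0.8364 + 3.6245 = 4.4609 ≈ 4.461

4.461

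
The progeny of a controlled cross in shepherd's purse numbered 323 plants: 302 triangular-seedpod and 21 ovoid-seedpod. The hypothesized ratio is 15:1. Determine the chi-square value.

Total ratio parts = 16. Expected numbers out of 323:
  triangular-seedpod: 323 × 15/16 = 302.8125
  ovoid-seedpod: 323 × 1/16 = 20.1875
χ² = Σ (O − E)² / E
  triangular-seedpod: (302 − 302.8125)² / 302.8125 = 0.0022
  ovoid-seedpod: (21 − 20.1875)² / 20.1875 = 0.0327
χ² = 0.0022 + 0.0327 = 0.0349 ≈ 0.035

0.035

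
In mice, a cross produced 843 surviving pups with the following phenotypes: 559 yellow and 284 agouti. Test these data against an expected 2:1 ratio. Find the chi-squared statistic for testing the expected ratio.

0.048

Expected counts for N = 843 under a 2:1 ratio (total parts = 3):
  yellow: 843 × 2/3 = 562
  agouti: 843 × 1/3 = 281
χ² = Σ (O − E)² / E
  yellow: (559 − 562)² / 562 = 0.0160
  agouti: (284 − 281)² / 281 = 0.0320
χ² = 0.0160 + 0.0320 = 0.048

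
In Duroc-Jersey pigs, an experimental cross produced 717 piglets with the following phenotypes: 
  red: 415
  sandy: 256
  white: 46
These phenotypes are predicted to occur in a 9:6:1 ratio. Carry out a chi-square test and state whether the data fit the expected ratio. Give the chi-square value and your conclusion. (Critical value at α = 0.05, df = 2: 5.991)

0.987; consistent

Under the 9:6:1 hypothesis (Σ ratio = 16, N = 717):
  red: 717 × 9/16 = 403.3125
  sandy: 717 × 6/16 = 268.875
  white: 717 × 1/16 = 44.8125
χ² = Σ (O − E)² / E
  red: (415 − 403.3125)² / 403.3125 = 0.3387
  sandy: (256 − 268.875)² / 268.875 = 0.6165
  white: (46 − 44.8125)² / 44.8125 = 0.0315
χ² = 0.3387 + 0.6165 + 0.0315 = 0.9867 ≈ 0.987
Degrees of freedom = 3 − 1 = 2; critical value at α = 0.05 is 5.991.
Since 0.987 < 5.991, we fail to reject the null hypothesis — the data are consistent with the 9:6:1 ratio.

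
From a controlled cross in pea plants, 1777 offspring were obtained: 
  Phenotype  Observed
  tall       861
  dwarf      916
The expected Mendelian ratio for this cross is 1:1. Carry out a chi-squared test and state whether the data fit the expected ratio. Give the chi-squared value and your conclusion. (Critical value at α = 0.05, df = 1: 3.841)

1.702; consistent

Expected counts for N = 1777 under a 1:1 ratio (total parts = 2):
  tall: 1777 × 1/2 = 888.5
  dwarf: 1777 × 1/2 = 888.5
χ² = Σ (O − E)² / E
  tall: (861 − 888.5)² / 888.5 = 0.8512
  dwarf: (916 − 888.5)² / 888.5 = 0.8512
χ² = 0.8512 + 0.8512 = 1.7024 ≈ 1.702
Degrees of freedom = 2 − 1 = 1; critical value at α = 0.05 is 3.841.
Since 1.702 < 3.841, we fail to reject the null hypothesis — the data are consistent with the 1:1 ratio.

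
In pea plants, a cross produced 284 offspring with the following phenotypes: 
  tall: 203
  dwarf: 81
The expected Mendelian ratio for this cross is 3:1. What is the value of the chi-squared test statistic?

1.878

The 3:1 ratio has 4 parts, so with N = 284 the expected counts are:
  tall: 284 × 3/4 = 213
  dwarf: 284 × 1/4 = 71
χ² = Σ (O − E)² / E
  tall: (203 − 213)² / 213 = 0.4695
  dwarf: (81 − 71)² / 71 = 1.4085
χ² = 0.4695 + 1.4085 = 1.878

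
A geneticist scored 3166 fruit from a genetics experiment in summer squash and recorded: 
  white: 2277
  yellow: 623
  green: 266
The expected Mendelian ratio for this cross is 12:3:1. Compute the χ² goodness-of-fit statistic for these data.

Under the 12:3:1 hypothesis (Σ ratio = 16, N = 3166):
  white: 3166 × 12/16 = 2374.5
  yellow: 3166 × 3/16 = 593.625
  green: 3166 × 1/16 = 197.875
χ² = Σ (O − E)² / E
  white: (2277 − 2374.5)² / 2374.5 = 4.0035
  yellow: (623 − 593.625)² / 593.625 = 1.4536
  green: (266 − 197.875)² / 197.875 = 23.4543
χ² = 4.0035 + 1.4536 + 23.4543 = 28.9114 ≈ 28.911

28.911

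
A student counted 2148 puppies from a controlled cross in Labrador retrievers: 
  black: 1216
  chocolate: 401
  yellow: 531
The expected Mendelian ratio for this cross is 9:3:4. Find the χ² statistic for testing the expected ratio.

The 9:3:4 ratio has 16 parts, so with N = 2148 the expected counts are:
  black: 2148 × 9/16 = 1208.25
  chocolate: 2148 × 3/16 = 402.75
  yellow: 2148 × 4/16 = 537
χ² = Σ (O − E)² / E
  black: (1216 − 1208.25)² / 1208.25 = 0.0497
  chocolate: (401 − 402.75)² / 402.75 = 0.0076
  yellow: (531 − 537)² / 537 = 0.0670
χ² = 0.0497 + 0.0076 + 0.0670 = 0.1243 ≈ 0.124

0.124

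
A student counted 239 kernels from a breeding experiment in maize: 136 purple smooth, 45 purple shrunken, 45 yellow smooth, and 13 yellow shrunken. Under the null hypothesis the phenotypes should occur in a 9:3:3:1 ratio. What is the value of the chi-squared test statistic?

The 9:3:3:1 ratio has 16 parts, so with N = 239 the expected counts are:
  purple smooth: 239 × 9/16 = 134.4375
  purple shrunken: 239 × 3/16 = 44.8125
  yellow smooth: 239 × 3/16 = 44.8125
  yellow shrunken: 239 × 1/16 = 14.9375
χ² = Σ (O − E)² / E
  purple smooth: (136 − 134.4375)² / 134.4375 = 0.0182
  purple shrunken: (45 − 44.8125)² / 44.8125 = 0.0008
  yellow smooth: (45 − 44.8125)² / 44.8125 = 0.0008
  yellow shrunken: (13 − 14.9375)² / 14.9375 = 0.2513
χ² = 0.0182 + 0.0008 + 0.0008 + 0.2513 = 0.2711 ≈ 0.271

0.271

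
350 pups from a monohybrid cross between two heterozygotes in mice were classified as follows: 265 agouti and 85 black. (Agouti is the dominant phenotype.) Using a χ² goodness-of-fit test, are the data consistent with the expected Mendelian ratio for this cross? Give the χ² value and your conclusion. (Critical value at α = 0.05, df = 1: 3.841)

For a monohybrid cross between heterozygotes with complete dominance, the expected phenotypic ratio is 3:1.
The 3:1 ratio has 4 parts, so with N = 350 the expected counts are:
  agouti: 350 × 3/4 = 262.5
  black: 350 × 1/4 = 87.5
χ² = Σ (O − E)² / E
  agouti: (265 − 262.5)² / 262.5 = 0.0238
  black: (85 − 87.5)² / 87.5 = 0.0714
χ² = 0.0238 + 0.0714 = 0.0952 ≈ 0.095
Degrees of freedom = 2 − 1 = 1; critical value at α = 0.05 is 3.841.
Since 0.095 < 3.841, we fail to reject the null hypothesis — the data are consistent with the 3:1 ratio.

0.095; consistent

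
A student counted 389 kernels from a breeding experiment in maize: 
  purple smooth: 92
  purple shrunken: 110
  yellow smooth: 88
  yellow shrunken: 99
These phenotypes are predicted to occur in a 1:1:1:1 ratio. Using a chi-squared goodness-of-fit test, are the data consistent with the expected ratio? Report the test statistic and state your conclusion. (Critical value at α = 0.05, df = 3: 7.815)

Under the 1:1:1:1 hypothesis (Σ ratio = 4, N = 389):
  purple smooth: 389 × 1/4 = 97.25
  purple shrunken: 389 × 1/4 = 97.25
  yellow smooth: 389 × 1/4 = 97.25
  yellow shrunken: 389 × 1/4 = 97.25
χ² = Σ (O − E)² / E
  purple smooth: (92 − 97.25)² / 97.25 = 0.2834
  purple shrunken: (110 − 97.25)² / 97.25 = 1.6716
  yellow smooth: (88 − 97.25)² / 97.25 = 0.8798
  yellow shrunken: (99 − 97.25)² / 97.25 = 0.0315
χ² = 0.2834 + 1.6716 + 0.8798 + 0.0315 = 2.8663 ≈ 2.866
Degrees of freedom = 4 − 1 = 3; critical value at α = 0.05 is 7.815.
Since 2.866 < 7.815, we fail to reject the null hypothesis — the data are consistent with the 1:1:1:1 ratio.

2.866; consistent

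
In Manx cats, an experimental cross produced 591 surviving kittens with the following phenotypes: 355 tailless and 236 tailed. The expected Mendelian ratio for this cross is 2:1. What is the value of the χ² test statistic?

Total ratio parts = 3. Expected numbers out of 591:
  tailless: 591 × 2/3 = 394
  tailed: 591 × 1/3 = 197
χ² = Σ (O − E)² / E
  tailless: (355 − 394)² / 394 = 3.8604
  tailed: (236 − 197)² / 197 = 7.7208
χ² = 3.8604 + 7.7208 = 11.5812 ≈ 11.581

11.581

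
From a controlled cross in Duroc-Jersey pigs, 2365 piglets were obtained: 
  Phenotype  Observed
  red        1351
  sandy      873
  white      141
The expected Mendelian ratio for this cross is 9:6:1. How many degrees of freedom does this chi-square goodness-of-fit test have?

2

A goodness-of-fit test with 3 phenotype classes has df = 3 − 1 = 2.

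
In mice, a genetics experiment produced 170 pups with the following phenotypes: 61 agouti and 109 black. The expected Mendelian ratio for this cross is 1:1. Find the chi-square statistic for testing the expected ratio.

13.553

Total ratio parts = 2. Expected numbers out of 170:
  agouti: 170 × 1/2 = 85
  black: 170 × 1/2 = 85
χ² = Σ (O − E)² / E
  agouti: (61 − 85)² / 85 = 6.7765
  black: (109 − 85)² / 85 = 6.7765
χ² = 6.7765 + 6.7765 = 13.553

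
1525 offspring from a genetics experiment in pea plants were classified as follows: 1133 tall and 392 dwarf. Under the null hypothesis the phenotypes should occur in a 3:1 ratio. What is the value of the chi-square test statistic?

Under the 3:1 hypothesis (Σ ratio = 4, N = 1525):
  tall: 1525 × 3/4 = 1143.75
  dwarf: 1525 × 1/4 = 381.25
χ² = Σ (O − E)² / E
  tall: (1133 − 1143.75)² / 1143.75 = 0.1010
  dwarf: (392 − 381.25)² / 381.25 = 0.3031
χ² = 0.1010 + 0.3031 = 0.4041 ≈ 0.404

0.404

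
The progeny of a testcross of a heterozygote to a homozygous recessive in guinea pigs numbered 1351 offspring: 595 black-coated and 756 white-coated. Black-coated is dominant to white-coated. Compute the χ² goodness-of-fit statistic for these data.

19.187

A testcross of a heterozygote (Aa × aa) gives a 1:1 phenotypic ratio.
Under the 1:1 hypothesis (Σ ratio = 2, N = 1351):
  black-coated: 1351 × 1/2 = 675.5
  white-coated: 1351 × 1/2 = 675.5
χ² = Σ (O − E)² / E
  black-coated: (595 − 675.5)² / 675.5 = 9.5933
  white-coated: (756 − 675.5)² / 675.5 = 9.5933
χ² = 9.5933 + 9.5933 = 19.1866 ≈ 19.187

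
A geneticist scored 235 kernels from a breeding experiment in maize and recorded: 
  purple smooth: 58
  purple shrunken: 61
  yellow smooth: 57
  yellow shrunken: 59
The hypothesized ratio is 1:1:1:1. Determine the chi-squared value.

Expected counts for N = 235 under a 1:1:1:1 ratio (total parts = 4):
  purple smooth: 235 × 1/4 = 58.75
  purple shrunken: 235 × 1/4 = 58.75
  yellow smooth: 235 × 1/4 = 58.75
  yellow shrunken: 235 × 1/4 = 58.75
χ² = Σ (O − E)² / E
  purple smooth: (58 − 58.75)² / 58.75 = 0.0096
  purple shrunken: (61 − 58.75)² / 58.75 = 0.0862
  yellow smooth: (57 − 58.75)² / 58.75 = 0.0521
  yellow shrunken: (59 − 58.75)² / 58.75 = 0.0011
χ² = 0.0096 + 0.0862 + 0.0521 + 0.0011 = 0.149

0.149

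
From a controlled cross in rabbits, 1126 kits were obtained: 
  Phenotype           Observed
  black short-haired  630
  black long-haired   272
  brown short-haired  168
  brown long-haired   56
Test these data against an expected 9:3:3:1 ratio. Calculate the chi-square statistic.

Under the 9:3:3:1 hypothesis (Σ ratio = 16, N = 1126):
  black short-haired: 1126 × 9/16 = 633.375
  black long-haired: 1126 × 3/16 = 211.125
  brown short-haired: 1126 × 3/16 = 211.125
  brown long-haired: 1126 × 1/16 = 70.375
χ² = Σ (O − E)² / E
  black short-haired: (630 − 633.375)² / 633.375 = 0.0180
  black long-haired: (272 − 211.125)² / 211.125 = 17.5525
  brown short-haired: (168 − 211.125)² / 211.125 = 8.8088
  brown long-haired: (56 − 70.375)² / 70.375 = 2.9363
χ² = 0.0180 + 17.5525 + 8.8088 + 2.9363 = 29.3156 ≈ 29.316

29.316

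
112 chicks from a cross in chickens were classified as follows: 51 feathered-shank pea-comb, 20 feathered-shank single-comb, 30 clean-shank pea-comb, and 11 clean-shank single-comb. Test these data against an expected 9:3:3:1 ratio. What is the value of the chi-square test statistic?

8.476

Expected counts for N = 112 under a 9:3:3:1 ratio (total parts = 16):
  feathered-shank pea-comb: 112 × 9/16 = 63
  feathered-shank single-comb: 112 × 3/16 = 21
  clean-shank pea-comb: 112 × 3/16 = 21
  clean-shank single-comb: 112 × 1/16 = 7
χ² = Σ (O − E)² / E
  feathered-shank pea-comb: (51 − 63)² / 63 = 2.2857
  feathered-shank single-comb: (20 − 21)² / 21 = 0.0476
  clean-shank pea-comb: (30 − 21)² / 21 = 3.8571
  clean-shank single-comb: (11 − 7)² / 7 = 2.2857
χ² = 2.2857 + 0.0476 + 3.8571 + 2.2857 = 8.4761 ≈ 8.476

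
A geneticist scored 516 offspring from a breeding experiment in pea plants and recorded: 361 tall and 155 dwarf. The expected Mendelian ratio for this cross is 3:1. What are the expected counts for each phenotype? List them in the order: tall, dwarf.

Expected counts for N = 516 under a 3:1 ratio (total parts = 4):
  tall: 516 × 3/4 = 387
  dwarf: 516 × 1/4 = 129

387, 129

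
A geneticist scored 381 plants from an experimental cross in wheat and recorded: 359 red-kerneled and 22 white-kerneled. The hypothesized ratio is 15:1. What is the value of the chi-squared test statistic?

Under the 15:1 hypothesis (Σ ratio = 16, N = 381):
  red-kerneled: 381 × 15/16 = 357.1875
  white-kerneled: 381 × 1/16 = 23.8125
χ² = Σ (O − E)² / E
  red-kerneled: (359 − 357.1875)² / 357.1875 = 0.0092
  white-kerneled: (22 − 23.8125)² / 23.8125 = 0.1380
χ² = 0.0092 + 0.1380 = 0.1472 ≈ 0.147

0.147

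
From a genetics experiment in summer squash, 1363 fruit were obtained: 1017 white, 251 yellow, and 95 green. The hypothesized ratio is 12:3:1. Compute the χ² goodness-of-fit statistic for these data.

1.239

The 12:3:1 ratio has 16 parts, so with N = 1363 the expected counts are:
  white: 1363 × 12/16 = 1022.25
  yellow: 1363 × 3/16 = 255.5625
  green: 1363 × 1/16 = 85.1875
χ² = Σ (O − E)² / E
  white: (1017 − 1022.25)² / 1022.25 = 0.0270
  yellow: (251 − 255.5625)² / 255.5625 = 0.0815
  green: (95 − 85.1875)² / 85.1875 = 1.1303
χ² = 0.0270 + 0.0815 + 1.1303 = 1.2388 ≈ 1.239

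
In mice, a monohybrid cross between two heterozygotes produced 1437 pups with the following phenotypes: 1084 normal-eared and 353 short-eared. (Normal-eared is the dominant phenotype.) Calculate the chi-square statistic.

For a monohybrid cross between heterozygotes with complete dominance, the expected phenotypic ratio is 3:1.
Total ratio parts = 4. Expected numbers out of 1437:
  normal-eared: 1437 × 3/4 = 1077.75
  short-eared: 1437 × 1/4 = 359.25
χ² = Σ (O − E)² / E
  normal-eared: (1084 − 1077.75)² / 1077.75 = 0.0362
  short-eared: (353 − 359.25)² / 359.25 = 0.1087
χ² = 0.0362 + 0.1087 = 0.1449 ≈ 0.145

0.145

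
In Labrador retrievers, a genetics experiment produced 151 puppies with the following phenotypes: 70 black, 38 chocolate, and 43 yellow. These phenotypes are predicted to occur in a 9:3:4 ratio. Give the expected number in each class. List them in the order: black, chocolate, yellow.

Total ratio parts = 16. Expected numbers out of 151:
  black: 151 × 9/16 = 84.9375
  chocolate: 151 × 3/16 = 28.3125
  yellow: 151 × 4/16 = 37.75

84.9375, 28.3125, 37.75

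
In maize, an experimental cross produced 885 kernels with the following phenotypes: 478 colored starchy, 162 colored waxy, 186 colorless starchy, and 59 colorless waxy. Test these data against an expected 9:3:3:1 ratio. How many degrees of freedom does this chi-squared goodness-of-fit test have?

3

A goodness-of-fit test with 4 phenotype classes has df = 4 − 1 = 3.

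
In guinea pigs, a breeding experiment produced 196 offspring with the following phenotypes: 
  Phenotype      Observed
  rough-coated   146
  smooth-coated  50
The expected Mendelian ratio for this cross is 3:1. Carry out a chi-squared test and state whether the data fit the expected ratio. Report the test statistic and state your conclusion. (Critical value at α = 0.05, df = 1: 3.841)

0.027; consistent

Under the 3:1 hypothesis (Σ ratio = 4, N = 196):
  rough-coated: 196 × 3/4 = 147
  smooth-coated: 196 × 1/4 = 49
χ² = Σ (O − E)² / E
  rough-coated: (146 − 147)² / 147 = 0.0068
  smooth-coated: (50 − 49)² / 49 = 0.0204
χ² = 0.0068 + 0.0204 = 0.0272 ≈ 0.027
Degrees of freedom = 2 − 1 = 1; critical value at α = 0.05 is 3.841.
Since 0.027 < 3.841, we fail to reject the null hypothesis — the data are consistent with the 3:1 ratio.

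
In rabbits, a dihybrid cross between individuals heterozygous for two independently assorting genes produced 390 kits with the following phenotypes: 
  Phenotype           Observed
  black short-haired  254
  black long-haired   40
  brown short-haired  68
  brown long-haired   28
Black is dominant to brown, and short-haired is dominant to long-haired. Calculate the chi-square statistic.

21.369

A dihybrid F₂ with independent assortment and complete dominance at both loci gives a 9:3:3:1 phenotypic ratio.
Expected counts for N = 390 under a 9:3:3:1 ratio (total parts = 16):
  black short-haired: 390 × 9/16 = 219.375
  black long-haired: 390 × 3/16 = 73.125
  brown short-haired: 390 × 3/16 = 73.125
  brown long-haired: 390 × 1/16 = 24.375
χ² = Σ (O − E)² / E
  black short-haired: (254 − 219.375)² / 219.375 = 5.4650
  black long-haired: (40 − 73.125)² / 73.125 = 15.0053
  brown short-haired: (68 − 73.125)² / 73.125 = 0.3592
  brown long-haired: (28 − 24.375)² / 24.375 = 0.5391
χ² = 5.4650 + 15.0053 + 0.3592 + 0.5391 = 21.3686 ≈ 21.369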